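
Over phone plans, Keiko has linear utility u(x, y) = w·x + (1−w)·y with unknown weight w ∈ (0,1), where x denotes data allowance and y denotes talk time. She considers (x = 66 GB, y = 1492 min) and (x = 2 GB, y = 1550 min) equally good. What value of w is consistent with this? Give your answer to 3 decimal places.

Equating utilities: w·66 + (1−w)·1492 = w·2 + (1−w)·1550.
Collecting terms: w·64 = (1−w)·58.
Hence w = 58/(64+58) = 58/122 = 0.475.

w = 0.475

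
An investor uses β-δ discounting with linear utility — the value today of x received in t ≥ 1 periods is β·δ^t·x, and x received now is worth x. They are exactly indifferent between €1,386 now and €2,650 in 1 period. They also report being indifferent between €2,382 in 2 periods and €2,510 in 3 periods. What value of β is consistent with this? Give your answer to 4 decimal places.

From the later pair, β·δ^2·2382 = β·δ^3·2510; dividing through, δ = 2382/2510 = 0.94900.
Now use the now-vs-future pair: 1386 = β·δ·2650 gives β = 1386/(0.94900·2650) ≈ 0.5511.

β ≈ 0.5511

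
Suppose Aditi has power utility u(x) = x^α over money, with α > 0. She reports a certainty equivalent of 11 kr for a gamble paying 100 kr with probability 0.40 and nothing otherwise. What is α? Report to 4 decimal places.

The lottery's expected utility is 0.40·u(100) + 0.60·u(0) = 0.40·100^α (since u(0) = 0 for α > 0).
Indifference: 11^α = 0.40·100^α, so (11/100)^α = 0.40.
Take logs: α = ln 0.40 / ln(11/100) ≈ 0.415123.

α ≈ 0.4151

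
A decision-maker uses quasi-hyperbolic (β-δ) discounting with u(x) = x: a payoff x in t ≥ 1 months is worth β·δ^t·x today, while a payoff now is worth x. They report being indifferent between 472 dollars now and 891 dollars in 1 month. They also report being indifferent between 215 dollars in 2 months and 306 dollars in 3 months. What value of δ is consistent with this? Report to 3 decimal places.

δ ≈ 0.703

The second indifference involves only future payoffs, so β cancels: β·δ^2·215 = β·δ^3·306, giving δ = 215/306 = 0.70261.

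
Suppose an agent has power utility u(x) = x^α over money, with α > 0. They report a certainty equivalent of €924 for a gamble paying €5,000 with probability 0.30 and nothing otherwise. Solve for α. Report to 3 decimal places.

α ≈ 0.713

Since u(0) = 0, the lottery's EU is 0.30·5000^α.
Setting u(924) equal to that: 924^α = 0.30·5000^α ⇒ (924/5000)^α = 0.30.
α = ln(0.30) / ln(924/5000) = -1.203973/-1.688481 ≈ 0.713.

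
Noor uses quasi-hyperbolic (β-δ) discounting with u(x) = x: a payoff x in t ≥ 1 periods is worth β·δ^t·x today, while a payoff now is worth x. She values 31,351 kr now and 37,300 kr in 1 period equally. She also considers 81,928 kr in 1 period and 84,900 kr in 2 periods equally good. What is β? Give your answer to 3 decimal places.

From the later pair, β·δ^1·81928 = β·δ^2·84900; dividing through, δ = 81928/84900 = 0.96499.
The first indifference: 31351 = β·δ·37300, so β = 31351/(δ·37300) = 31351/(0.96499·37300) ≈ 0.871.

β ≈ 0.871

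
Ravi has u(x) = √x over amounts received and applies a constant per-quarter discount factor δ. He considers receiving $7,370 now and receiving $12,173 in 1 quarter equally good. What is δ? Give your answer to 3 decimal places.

δ ≈ 0.778

Equating discounted utilities: u(7370) = δ·u(12173) ⇒ δ = u(7370)/u(12173).
Since u(x) = √x, δ = √(7370/12173) = 0.77810.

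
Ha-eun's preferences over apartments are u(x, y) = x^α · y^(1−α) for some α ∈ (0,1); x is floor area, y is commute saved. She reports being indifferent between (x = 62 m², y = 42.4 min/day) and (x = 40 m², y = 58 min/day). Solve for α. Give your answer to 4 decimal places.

Set the two utilities equal: 62^α·42.4^(1−α) = 40^α·58^(1−α).
(62/40)^α = (58/42.4)^(1−α); take logs: α·ln(62/40) = (1−α)·ln(58/42.4), i.e. α·0.4382549 = (1−α)·0.3132946.
So α/(1−α) = (0.3132946)/(0.4382549) = 0.7148684, and α = 0.7148684/1.7148684 ≈ 0.4169.

α ≈ 0.4169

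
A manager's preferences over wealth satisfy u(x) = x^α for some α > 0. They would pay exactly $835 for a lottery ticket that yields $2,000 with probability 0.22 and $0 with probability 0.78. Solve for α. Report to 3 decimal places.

The lottery's expected utility is 0.22·u(2000) + 0.78·u(0) = 0.22·2000^α (since u(0) = 0 for α > 0).
Equating: 835^α = 0.22·2000^α, i.e. 0.4175^α = 0.22.
Taking logs: α·ln(835/2000) = ln(0.22), so α = -1.514128 / -0.873471 ≈ 1.733.

α ≈ 1.733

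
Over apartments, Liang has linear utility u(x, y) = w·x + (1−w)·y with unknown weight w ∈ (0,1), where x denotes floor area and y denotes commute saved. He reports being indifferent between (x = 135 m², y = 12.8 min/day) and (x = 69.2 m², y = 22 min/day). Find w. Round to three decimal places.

w = 0.123

Equating utilities: w·135 + (1−w)·12.8 = w·69.2 + (1−w)·22.
Rearranging, 65.8·w − 9.2·(1−w) = 0.
The marginal rate of substitution is 9.2/65.8, so w = 9.2/(65.8+9.2) = 0.123.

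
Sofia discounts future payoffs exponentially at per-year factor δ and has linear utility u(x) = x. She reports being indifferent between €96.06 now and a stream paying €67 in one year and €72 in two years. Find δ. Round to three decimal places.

Equating present values: 96.06 = 67δ + 72δ².
That is, 72δ² + 67δ − 96.06 = 0, a quadratic in δ.
By the quadratic formula (taking the positive root), δ = (−67 + √32154.28) / 144 ≈ 0.780.

δ ≈ 0.780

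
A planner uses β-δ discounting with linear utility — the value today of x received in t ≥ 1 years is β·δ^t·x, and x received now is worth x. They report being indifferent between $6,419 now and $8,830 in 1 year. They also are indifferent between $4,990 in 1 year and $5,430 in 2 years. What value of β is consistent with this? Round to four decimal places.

β ≈ 0.7911

The second indifference involves only future payoffs, so β cancels: β·δ^1·4990 = β·δ^2·5430, giving δ = 4990/5430 = 0.91897.
The first indifference: 6419 = β·δ·8830, so β = 6419/(δ·8830) = 6419/(0.91897·8830) ≈ 0.7911.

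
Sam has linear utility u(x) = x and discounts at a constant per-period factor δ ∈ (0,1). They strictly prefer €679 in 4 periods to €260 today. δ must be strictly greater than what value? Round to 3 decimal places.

δ > 0.787

The preference means 260 < δ^4·679.
So δ^4 > 260/679 = 0.38292; taking the 4th root of both positive sides preserves the inequality.
δ > 0.38292^(1/4) = 0.787.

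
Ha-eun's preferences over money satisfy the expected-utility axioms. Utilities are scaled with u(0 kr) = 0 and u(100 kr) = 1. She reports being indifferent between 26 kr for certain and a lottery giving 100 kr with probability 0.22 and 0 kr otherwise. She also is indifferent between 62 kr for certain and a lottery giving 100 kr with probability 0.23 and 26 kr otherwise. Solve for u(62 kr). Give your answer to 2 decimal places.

First, u(26 kr) = 0.22·u(100 kr) + 0.78·u(0 kr) = 0.22.
Chaining: u(62 kr) = 0.23·1.00 + 0.77·0.22 = 0.3994.

0.40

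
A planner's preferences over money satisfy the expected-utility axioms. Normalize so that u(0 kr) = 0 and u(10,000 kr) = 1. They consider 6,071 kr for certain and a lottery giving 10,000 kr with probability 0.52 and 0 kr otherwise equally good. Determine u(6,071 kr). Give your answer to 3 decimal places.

0.520

u(6,071 kr) equals the lottery's expected utility: 0.52·1 + 0.48·0 = 0.52.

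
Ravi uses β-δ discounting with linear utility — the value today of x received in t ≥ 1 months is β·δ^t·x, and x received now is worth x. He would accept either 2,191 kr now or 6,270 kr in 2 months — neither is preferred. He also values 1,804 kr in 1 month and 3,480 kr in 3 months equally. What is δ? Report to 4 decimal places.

Both payoffs in the second observation are in the future, so β drops out: δ^1·1804 = δ^3·3480 ⇒ δ^2 = 1804/3480 = 0.51839, so δ = 0.71999.

δ ≈ 0.7200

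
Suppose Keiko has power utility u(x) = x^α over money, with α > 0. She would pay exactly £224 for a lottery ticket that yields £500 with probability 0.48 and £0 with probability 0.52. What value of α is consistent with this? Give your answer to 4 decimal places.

α ≈ 0.9141

Since u(0) = 0, the lottery's EU is 0.48·500^α.
Equating: 224^α = 0.48·500^α, i.e. 0.4480^α = 0.48.
Taking logs: α·ln(224/500) = ln(0.48), so α = -0.7339692 / -0.8029620 ≈ 0.9141.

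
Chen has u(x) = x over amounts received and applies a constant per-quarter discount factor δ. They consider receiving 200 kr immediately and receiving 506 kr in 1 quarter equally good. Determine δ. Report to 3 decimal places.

δ ≈ 0.395

Equating discounted utilities: u(200) = δ·u(506) ⇒ δ = u(200)/u(506).
With u(x) = x: δ = 200/506 = 0.39526.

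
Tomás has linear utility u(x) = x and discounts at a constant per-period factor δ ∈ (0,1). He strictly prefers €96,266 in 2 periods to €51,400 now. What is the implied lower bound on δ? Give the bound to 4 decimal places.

δ > 0.7307

The preference means 51400 < δ^2·96266.
So δ^2 > 51400/96266 = 0.53394; taking the square root of both positive sides preserves the inequality.
δ > 0.53394^(1/2) = 0.7307.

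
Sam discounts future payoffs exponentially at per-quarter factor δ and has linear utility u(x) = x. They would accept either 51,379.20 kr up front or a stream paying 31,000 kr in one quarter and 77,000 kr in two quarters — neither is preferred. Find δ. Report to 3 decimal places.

Present value of the stream is 31000·δ + 77000·δ². Indifference gives 31000δ + 77000δ² = 51379.20.
So 77000δ² + 31000δ − 51379.20 = 0.
By the quadratic formula (taking the positive root), δ = (−31000 + √16785793600.00) / 154000 ≈ 0.640.

δ ≈ 0.640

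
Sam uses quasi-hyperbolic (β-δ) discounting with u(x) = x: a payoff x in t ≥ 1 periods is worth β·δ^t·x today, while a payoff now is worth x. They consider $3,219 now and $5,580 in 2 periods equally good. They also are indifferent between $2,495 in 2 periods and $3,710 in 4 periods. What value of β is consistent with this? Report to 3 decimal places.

The second indifference involves only future payoffs, so β cancels: β·δ^2·2495 = β·δ^4·3710, giving δ^2 = 2495/3710 = 0.67251, so δ = 0.82007.
Now use the now-vs-future pair: 3219 = β·δ^2·5580 gives β = 3219/(0.67251·5580) ≈ 0.858.

β ≈ 0.858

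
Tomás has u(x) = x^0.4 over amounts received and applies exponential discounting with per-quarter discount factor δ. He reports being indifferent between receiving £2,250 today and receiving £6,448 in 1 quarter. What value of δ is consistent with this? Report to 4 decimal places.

Indifference means u(2250) = δ · u(6448), so δ = u(2250)/u(6448).
Since u(x) = x^0.4, δ = (2250/6448)^0.4 = 0.34895^0.4 = 0.65630.

δ ≈ 0.6563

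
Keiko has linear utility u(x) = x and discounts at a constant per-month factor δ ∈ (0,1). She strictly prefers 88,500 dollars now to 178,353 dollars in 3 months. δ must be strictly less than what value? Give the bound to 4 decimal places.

δ < 0.7917

The preference means 88500 > δ^3·178353.
Dividing by 178353: δ^3 < 0.49621. Both sides are positive, so the cube root keeps the direction.
δ < (88500/178353)^(1/3) ≈ 0.7917.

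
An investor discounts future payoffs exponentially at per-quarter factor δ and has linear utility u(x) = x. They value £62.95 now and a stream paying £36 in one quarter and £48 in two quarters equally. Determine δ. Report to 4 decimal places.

δ ≈ 0.8300

Present value of the stream is 36·δ + 48·δ². Indifference gives 36δ + 48δ² = 62.95.
So 48δ² + 36δ − 62.95 = 0.
δ = (−36 + √(36² + 4·48·62.95)) / (2·48) = (−36 + √13382.40) / 96 ≈ 0.8300.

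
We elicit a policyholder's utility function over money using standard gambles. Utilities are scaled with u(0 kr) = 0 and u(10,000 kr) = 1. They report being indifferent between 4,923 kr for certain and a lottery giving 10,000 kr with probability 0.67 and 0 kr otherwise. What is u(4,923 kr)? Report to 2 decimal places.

By the standard-gamble method, u(4,923 kr) is just the indifference probability on the best outcome: 0.67.

0.67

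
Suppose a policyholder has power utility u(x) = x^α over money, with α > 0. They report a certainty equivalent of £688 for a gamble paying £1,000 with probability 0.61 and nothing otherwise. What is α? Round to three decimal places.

α ≈ 1.322

EU(lottery) = 0.61·1000^α + 0.39·0 = 0.61·1000^α.
Indifference: 688^α = 0.61·1000^α, so (688/1000)^α = 0.61.
Take logs: α = ln 0.61 / ln(688/1000) ≈ 1.32177.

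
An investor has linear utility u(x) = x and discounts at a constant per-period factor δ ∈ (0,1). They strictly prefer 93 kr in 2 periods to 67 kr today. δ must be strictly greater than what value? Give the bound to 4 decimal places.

δ > 0.8488

Under u(x) = x this choice says 67 < δ^2·93.
Dividing by 93: δ^2 > 0.72043. Both sides are positive, so the square root keeps the direction.
δ > (67/93)^(1/2) ≈ 0.8488.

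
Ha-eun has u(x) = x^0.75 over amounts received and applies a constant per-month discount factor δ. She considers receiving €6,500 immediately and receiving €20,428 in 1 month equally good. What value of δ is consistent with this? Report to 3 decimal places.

Equating discounted utilities: u(6500) = δ·u(20428) ⇒ δ = u(6500)/u(20428).
With u(x) = x^0.75: δ = 6500^0.75/20428^0.75 = (6500/20428)^0.75 = 0.42366.

δ ≈ 0.424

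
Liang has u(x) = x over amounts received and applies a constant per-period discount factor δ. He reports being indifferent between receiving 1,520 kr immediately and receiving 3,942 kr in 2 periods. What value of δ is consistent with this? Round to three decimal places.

The payoff in 2 periods is discounted by δ^2, so u(1520) = δ^2·u(3942) and δ^2 = u(1520)/u(3942).
With u(x) = x: δ^2 = 1520/3942 = 0.38559.
Hence δ = (0.38559)^(1/2) = 0.62096.

δ ≈ 0.621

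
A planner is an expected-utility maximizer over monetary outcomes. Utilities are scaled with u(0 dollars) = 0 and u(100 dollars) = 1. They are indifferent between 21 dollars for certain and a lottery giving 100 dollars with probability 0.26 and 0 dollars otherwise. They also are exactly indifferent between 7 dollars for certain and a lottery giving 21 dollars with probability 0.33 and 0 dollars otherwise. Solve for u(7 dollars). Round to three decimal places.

0.086

First, u(21 dollars) = 0.26·u(100 dollars) + 0.74·u(0 dollars) = 0.26.
The second indifference gives u(7 dollars) = 0.33·u(21 dollars) + 0.67·u(0 dollars) = 0.33·0.26 + 0.67·0.00 = 0.0858.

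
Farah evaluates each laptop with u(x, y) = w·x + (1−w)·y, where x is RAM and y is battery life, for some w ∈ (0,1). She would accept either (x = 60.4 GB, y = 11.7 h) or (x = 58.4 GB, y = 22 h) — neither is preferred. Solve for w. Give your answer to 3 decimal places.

w = 0.837

u(60.4,11.7) = u(58.4,22) means w·60.4 + (1−w)·11.7 = w·58.4 + (1−w)·22.
w·(60.4−58.4) = (1−w)·(22−11.7), i.e. w·2 = (1−w)·10.3.
The marginal rate of substitution is 10.3/2, so w = 10.3/(2+10.3) = 0.837.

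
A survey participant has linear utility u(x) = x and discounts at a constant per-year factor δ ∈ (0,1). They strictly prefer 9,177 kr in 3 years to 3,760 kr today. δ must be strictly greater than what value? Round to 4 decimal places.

Comparing present values: 3760 < δ^3·9177.
Dividing by 9177: δ^3 > 0.40972. Both sides are positive, so the cube root keeps the direction.
δ > (3760/9177)^(1/3) ≈ 0.7427.

δ > 0.7427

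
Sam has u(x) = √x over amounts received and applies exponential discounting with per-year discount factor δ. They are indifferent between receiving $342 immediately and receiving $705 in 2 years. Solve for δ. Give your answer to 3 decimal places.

δ ≈ 0.835

Equating discounted utilities: u(342) = δ^2·u(705) ⇒ δ^2 = u(342)/u(705).
Since u(x) = √x, δ^2 = √(342/705) = 0.69650.
Taking the square root: δ = 0.69650^(1/2) ≈ 0.835.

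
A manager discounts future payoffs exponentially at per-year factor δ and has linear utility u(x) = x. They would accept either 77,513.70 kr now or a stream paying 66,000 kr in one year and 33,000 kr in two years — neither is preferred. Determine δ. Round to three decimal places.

The stream is worth 66000δ + 33000δ² today, so 66000δ + 33000δ² = 77513.70.
Rearranged: 33000δ² + 66000δ − 77513.70 = 0.
δ = (−66000 + √(66000² + 4·33000·77513.70)) / (2·33000) = (−66000 + √14587808400.00) / 66000 ≈ 0.830.

δ ≈ 0.830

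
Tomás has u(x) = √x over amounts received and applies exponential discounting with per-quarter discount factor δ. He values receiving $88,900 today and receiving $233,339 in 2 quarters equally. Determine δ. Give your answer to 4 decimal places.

δ ≈ 0.7856

Equating discounted utilities: u(88900) = δ^2·u(233339) ⇒ δ^2 = u(88900)/u(233339).
Since u(x) = √x, δ^2 = √(88900/233339) = 0.61724.
So δ = 0.61724^(1/2) ≈ 0.7856.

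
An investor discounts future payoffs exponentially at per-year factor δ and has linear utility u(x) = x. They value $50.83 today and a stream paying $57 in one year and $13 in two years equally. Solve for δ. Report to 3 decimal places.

δ ≈ 0.760

Equating present values: 50.83 = 57δ + 13δ².
Rearranged: 13δ² + 57δ − 50.83 = 0.
δ = (−57 + √(57² + 4·13·50.83)) / (2·13) = (−57 + √5892.16) / 26 ≈ 0.760.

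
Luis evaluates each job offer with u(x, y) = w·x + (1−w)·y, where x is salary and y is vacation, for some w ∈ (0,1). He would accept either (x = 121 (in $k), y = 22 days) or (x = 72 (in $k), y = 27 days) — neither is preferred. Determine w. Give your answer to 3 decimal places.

Indifference: w·121 + (1−w)·22 = w·72 + (1−w)·27.
Collecting terms: w·49 = (1−w)·5.
The marginal rate of substitution is 5/49, so w = 5/(49+5) = 0.093.

w = 0.093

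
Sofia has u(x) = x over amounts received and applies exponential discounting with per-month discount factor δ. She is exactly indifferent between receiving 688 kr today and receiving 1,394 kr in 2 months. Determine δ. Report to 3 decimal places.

Indifference means u(688) = δ^2 · u(1394), so δ^2 = u(688)/u(1394).
With u(x) = x: δ^2 = 688/1394 = 0.49354.
Taking the square root: δ = 0.49354^(1/2) ≈ 0.703.

δ ≈ 0.703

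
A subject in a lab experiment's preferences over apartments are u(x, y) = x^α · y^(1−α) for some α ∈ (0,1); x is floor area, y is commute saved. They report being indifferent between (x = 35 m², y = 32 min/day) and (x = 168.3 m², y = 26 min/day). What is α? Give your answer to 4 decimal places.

The Cobb–Douglas utilities coincide, so 35^α·32^(1−α) = 168.3^α·26^(1−α).
(35/168.3)^α = (26/32)^(1−α); take logs: α·ln(35/168.3) = (1−α)·ln(26/32), i.e. α·-1.5704000 = (1−α)·-0.2076394.
With A = -1.5704000 and B = -0.2076394: α·A = (1−α)·B, so α = B/(A+B) = -0.2076394/-1.7780394 ≈ 0.1168.

α ≈ 0.1168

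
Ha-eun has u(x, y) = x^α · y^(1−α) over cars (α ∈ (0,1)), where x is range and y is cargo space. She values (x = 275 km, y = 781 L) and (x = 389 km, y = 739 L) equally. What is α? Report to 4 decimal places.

α ≈ 0.1375

Indifference: 275^α · 781^(1−α) = 389^α · 739^(1−α).
Taking logs: α·ln 275 + (1−α)·ln 781 = α·ln 389 + (1−α)·ln 739, i.e. α·-0.3468082 = (1−α)·-0.0552772.
With A = -0.3468082 and B = -0.0552772: α·A = (1−α)·B, so α = B/(A+B) = -0.0552772/-0.4020854 ≈ 0.1375.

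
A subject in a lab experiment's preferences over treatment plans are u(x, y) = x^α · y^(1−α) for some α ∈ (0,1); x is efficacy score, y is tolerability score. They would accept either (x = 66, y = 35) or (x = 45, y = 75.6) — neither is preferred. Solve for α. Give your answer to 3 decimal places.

α ≈ 0.668

Indifference: 66^α · 35^(1−α) = 45^α · 75.6^(1−α).
Rearrange to (66/45)^α = (75.6/35)^(1−α) and take logs: α·0.382992 = (1−α)·0.770108.
Thus α·(1.153100) = 0.770108, so α = 0.770108/1.153100 ≈ 0.668.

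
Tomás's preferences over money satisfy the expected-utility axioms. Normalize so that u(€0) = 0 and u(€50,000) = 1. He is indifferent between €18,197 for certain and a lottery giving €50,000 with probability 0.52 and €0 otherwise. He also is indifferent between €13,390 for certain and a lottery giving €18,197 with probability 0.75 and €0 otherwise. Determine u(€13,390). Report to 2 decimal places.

The first gamble pins u(€18,197): it must equal 0.52·1 + 0.48·0 = 0.52.
The second indifference gives u(€13,390) = 0.75·u(€18,197) + 0.25·u(€0) = 0.75·0.52 + 0.25·0.00 = 0.3900.

0.39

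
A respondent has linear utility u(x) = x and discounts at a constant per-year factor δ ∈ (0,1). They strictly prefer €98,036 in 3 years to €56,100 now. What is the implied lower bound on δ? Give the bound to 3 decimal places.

δ > 0.830

Comparing present values: 56100 < δ^3·98036.
Hence δ^3 > 56100/98036 = 0.57224, and x ↦ x^(1/3) is increasing on (0,∞).
δ > (56100/98036)^(1/3) ≈ 0.830.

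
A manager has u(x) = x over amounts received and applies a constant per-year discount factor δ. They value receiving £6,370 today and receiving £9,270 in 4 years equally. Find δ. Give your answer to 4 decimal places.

The payoff in 4 years is discounted by δ^4, so u(6370) = δ^4·u(9270) and δ^4 = u(6370)/u(9270).
With u(x) = x: δ^4 = 6370/9270 = 0.68716.
So δ = 0.68716^(1/4) ≈ 0.9105.

δ ≈ 0.9105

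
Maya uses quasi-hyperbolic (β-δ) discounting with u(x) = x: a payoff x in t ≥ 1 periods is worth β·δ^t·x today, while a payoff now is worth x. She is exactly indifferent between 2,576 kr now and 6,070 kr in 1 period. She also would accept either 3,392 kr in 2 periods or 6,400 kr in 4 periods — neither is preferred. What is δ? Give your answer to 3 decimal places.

δ ≈ 0.728

From the later pair, β·δ^2·3392 = β·δ^4·6400; dividing through, δ^2 = 3392/6400 = 0.53000, so δ = 0.72801.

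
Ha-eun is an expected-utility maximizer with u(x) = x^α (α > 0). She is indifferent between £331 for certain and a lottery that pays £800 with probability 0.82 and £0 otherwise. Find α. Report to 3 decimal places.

EU(lottery) = 0.82·800^α + 0.18·0 = 0.82·800^α.
Setting u(331) equal to that: 331^α = 0.82·800^α ⇒ (331/800)^α = 0.82.
Take logs: α = ln 0.82 / ln(331/800) ≈ 0.22488.

α ≈ 0.225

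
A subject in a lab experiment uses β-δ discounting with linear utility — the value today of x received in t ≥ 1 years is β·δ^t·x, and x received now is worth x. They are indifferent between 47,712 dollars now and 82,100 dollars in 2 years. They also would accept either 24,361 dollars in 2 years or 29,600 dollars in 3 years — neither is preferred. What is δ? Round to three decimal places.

δ ≈ 0.823

The second indifference involves only future payoffs, so β cancels: β·δ^2·24361 = β·δ^3·29600, giving δ = 24361/29600 = 0.82301.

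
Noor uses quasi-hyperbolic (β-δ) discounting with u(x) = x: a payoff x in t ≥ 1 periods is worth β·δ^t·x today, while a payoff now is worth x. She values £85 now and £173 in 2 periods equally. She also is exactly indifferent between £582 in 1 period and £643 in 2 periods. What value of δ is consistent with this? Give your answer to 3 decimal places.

δ ≈ 0.905

Both payoffs in the second observation are in the future, so β drops out: δ^1·582 = δ^2·643 ⇒ δ = 582/643 = 0.90513.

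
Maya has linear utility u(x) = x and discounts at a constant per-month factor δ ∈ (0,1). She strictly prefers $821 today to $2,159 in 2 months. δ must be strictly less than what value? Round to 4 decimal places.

The preference means 821 > δ^2·2159.
So δ^2 < 821/2159 = 0.38027; taking the square root of both positive sides preserves the inequality.
δ < (821/2159)^(1/2) ≈ 0.6167.

δ < 0.6167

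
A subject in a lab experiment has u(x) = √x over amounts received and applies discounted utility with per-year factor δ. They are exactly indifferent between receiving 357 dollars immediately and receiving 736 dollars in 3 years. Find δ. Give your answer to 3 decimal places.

The payoff in 3 years is discounted by δ^3, so u(357) = δ^3·u(736) and δ^3 = u(357)/u(736).
With u(x) = √x: δ^3 = √357/√736 = √(357/736) = 0.69646.
So δ = 0.69646^(1/3) ≈ 0.886.

δ ≈ 0.886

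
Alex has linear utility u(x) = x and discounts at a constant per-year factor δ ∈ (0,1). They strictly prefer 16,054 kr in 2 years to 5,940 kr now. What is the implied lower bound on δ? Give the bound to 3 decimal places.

The preference means 5940 < δ^2·16054.
Dividing by 16054: δ^2 > 0.37000. Both sides are positive, so the square root keeps the direction.
δ > 0.37000^(1/2) = 0.608.

δ > 0.608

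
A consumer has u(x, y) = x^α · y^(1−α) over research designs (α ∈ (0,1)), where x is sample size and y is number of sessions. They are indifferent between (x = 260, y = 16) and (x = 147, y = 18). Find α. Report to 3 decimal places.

α ≈ 0.171

Set the two utilities equal: 260^α·16^(1−α) = 147^α·18^(1−α).
Rearrange to (260/147)^α = (18/16)^(1−α) and take logs: α·0.570249 = (1−α)·0.117783.
So α/(1−α) = (0.117783)/(0.570249) = 0.206547, and α = 0.206547/1.206547 ≈ 0.171.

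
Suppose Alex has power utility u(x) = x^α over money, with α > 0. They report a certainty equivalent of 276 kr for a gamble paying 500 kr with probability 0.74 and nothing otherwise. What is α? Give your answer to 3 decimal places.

α ≈ 0.507

EU(lottery) = 0.74·500^α + 0.26·0 = 0.74·500^α.
Equating: 276^α = 0.74·500^α, i.e. 0.5520^α = 0.74.
Taking logs: α·ln(276/500) = ln(0.74), so α = -0.301105 / -0.594207 ≈ 0.507.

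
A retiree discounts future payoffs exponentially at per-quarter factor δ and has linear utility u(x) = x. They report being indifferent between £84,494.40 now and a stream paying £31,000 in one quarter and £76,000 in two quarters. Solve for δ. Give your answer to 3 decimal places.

δ ≈ 0.870

The stream is worth 31000δ + 76000δ² today, so 31000δ + 76000δ² = 84494.40.
Rearranged: 76000δ² + 31000δ − 84494.40 = 0.
δ = (−31000 + √(31000² + 4·76000·84494.40)) / (2·76000) = (−31000 + √26647297600.00) / 152000 ≈ 0.870.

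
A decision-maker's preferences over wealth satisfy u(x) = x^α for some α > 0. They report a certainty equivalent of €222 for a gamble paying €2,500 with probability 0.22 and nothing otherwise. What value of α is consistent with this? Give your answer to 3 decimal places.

The lottery's expected utility is 0.22·u(2500) + 0.78·u(0) = 0.22·2500^α (since u(0) = 0 for α > 0).
Equating: 222^α = 0.22·2500^α, i.e. 0.0888^α = 0.22.
Taking logs: α·ln(222/2500) = ln(0.22), so α = -1.514128 / -2.421369 ≈ 0.625.

α ≈ 0.625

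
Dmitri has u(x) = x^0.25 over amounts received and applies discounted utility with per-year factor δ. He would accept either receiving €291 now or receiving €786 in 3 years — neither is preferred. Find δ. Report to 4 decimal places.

Indifference means u(291) = δ^3 · u(786), so δ^3 = u(291)/u(786).
Since u(x) = x^0.25, δ^3 = (291/786)^0.25 = 0.37023^0.25 = 0.78004.
So δ = 0.78004^(1/3) ≈ 0.9205.

δ ≈ 0.9205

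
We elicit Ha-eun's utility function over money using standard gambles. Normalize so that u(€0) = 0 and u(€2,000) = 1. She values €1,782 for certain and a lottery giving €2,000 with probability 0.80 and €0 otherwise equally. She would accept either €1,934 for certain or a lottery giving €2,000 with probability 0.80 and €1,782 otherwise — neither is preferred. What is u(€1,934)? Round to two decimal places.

First, u(€1,782) = 0.80·u(€2,000) + 0.20·u(€0) = 0.80.
The second indifference gives u(€1,934) = 0.80·u(€2,000) + 0.20·u(€1,782) = 0.80·1.00 + 0.20·0.80 = 0.9600.

0.96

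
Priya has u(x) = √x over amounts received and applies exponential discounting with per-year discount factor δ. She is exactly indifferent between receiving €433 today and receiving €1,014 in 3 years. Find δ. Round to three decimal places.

Indifference means u(433) = δ^3 · u(1014), so δ^3 = u(433)/u(1014).
With u(x) = √x: δ^3 = √433/√1014 = √(433/1014) = 0.65347.
Hence δ = (0.65347)^(1/3) = 0.86778.

δ ≈ 0.868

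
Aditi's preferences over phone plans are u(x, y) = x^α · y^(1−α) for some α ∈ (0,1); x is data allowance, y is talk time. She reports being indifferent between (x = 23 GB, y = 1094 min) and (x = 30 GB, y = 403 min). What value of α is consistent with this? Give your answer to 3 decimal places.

α ≈ 0.790

Set the two utilities equal: 23^α·1094^(1−α) = 30^α·403^(1−α).
Rearrange to (23/30)^α = (403/1094)^(1−α) and take logs: α·-0.265703 = (1−α)·-0.998659.
With A = -0.265703 and B = -0.998659: α·A = (1−α)·B, so α = B/(A+B) = -0.998659/-1.264362 ≈ 0.790.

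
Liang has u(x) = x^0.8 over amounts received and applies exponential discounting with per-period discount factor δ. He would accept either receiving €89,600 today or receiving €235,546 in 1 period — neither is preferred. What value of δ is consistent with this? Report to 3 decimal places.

Indifference means u(89600) = δ · u(235546), so δ = u(89600)/u(235546).
Since u(x) = x^0.8, δ = (89600/235546)^0.8 = 0.38039^0.8 = 0.46152.

δ ≈ 0.462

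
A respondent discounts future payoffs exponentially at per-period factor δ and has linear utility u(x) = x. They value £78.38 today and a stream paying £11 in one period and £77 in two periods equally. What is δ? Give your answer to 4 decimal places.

The stream is worth 11δ + 77δ² today, so 11δ + 77δ² = 78.38.
So 77δ² + 11δ − 78.38 = 0.
δ = (−11 + √(11² + 4·77·78.38)) / (2·77) = (−11 + √24262.04) / 154 ≈ 0.9400.

δ ≈ 0.9400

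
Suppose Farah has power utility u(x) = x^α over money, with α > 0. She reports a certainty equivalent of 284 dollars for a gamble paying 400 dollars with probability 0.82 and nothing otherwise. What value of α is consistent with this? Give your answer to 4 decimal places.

The lottery's expected utility is 0.82·u(400) + 0.18·u(0) = 0.82·400^α (since u(0) = 0 for α > 0).
Setting u(284) equal to that: 284^α = 0.82·400^α ⇒ (284/400)^α = 0.82.
Taking logs: α·ln(284/400) = ln(0.82), so α = -0.1984509 / -0.3424903 ≈ 0.5794.

α ≈ 0.5794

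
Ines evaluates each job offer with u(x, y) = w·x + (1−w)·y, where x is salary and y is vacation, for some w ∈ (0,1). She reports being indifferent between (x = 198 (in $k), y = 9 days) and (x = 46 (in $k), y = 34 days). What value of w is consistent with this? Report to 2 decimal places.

w = 0.14

Indifference: w·198 + (1−w)·9 = w·46 + (1−w)·34.
w·(198−46) = (1−w)·(34−9), i.e. w·152 = (1−w)·25.
Hence w = 25/(152+25) = 25/177 = 0.14.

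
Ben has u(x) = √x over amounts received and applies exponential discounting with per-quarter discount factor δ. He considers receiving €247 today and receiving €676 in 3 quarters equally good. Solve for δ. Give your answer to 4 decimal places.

δ ≈ 0.8455

The payoff in 3 quarters is discounted by δ^3, so u(247) = δ^3·u(676) and δ^3 = u(247)/u(676).
With u(x) = √x: δ^3 = √247/√676 = √(247/676) = 0.60447.
Hence δ = (0.60447)^(1/3) = 0.845522.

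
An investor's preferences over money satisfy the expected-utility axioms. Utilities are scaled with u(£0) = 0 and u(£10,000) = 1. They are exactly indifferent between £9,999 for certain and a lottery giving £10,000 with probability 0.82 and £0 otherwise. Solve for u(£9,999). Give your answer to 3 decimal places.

u(£9,999) equals the lottery's expected utility: 0.82·1 + 0.18·0 = 0.82.

0.820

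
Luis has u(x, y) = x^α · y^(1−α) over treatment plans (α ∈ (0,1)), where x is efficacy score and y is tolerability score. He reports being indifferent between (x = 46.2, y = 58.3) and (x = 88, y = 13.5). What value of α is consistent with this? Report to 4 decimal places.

α ≈ 0.6942

Indifference: 46.2^α · 58.3^(1−α) = 88^α · 13.5^(1−α).
(46.2/88)^α = (13.5/58.3)^(1−α); take logs: α·ln(46.2/88) = (1−α)·ln(13.5/58.3), i.e. α·-0.6443570 = (1−α)·-1.4629124.
So α/(1−α) = (-1.4629124)/(-0.6443570) = 2.2703445, and α = 2.2703445/3.2703445 ≈ 0.6942.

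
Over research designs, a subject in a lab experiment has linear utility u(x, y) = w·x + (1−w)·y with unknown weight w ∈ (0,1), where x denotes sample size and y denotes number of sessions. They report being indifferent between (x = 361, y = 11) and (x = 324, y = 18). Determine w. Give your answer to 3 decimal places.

Equating utilities: w·361 + (1−w)·11 = w·324 + (1−w)·18.
w·(361−324) = (1−w)·(18−11), i.e. w·37 = (1−w)·7.
So w/(1−w) = 7/37 = 0.1892, giving w = 7/(37+7) = 0.159.

w = 0.159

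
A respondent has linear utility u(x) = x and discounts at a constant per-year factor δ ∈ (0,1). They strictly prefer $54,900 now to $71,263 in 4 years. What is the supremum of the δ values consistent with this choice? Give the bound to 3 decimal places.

The preference means 54900 > δ^4·71263.
Dividing by 71263: δ^4 < 0.77039. Both sides are positive, so the 4th root keeps the direction.
δ < 0.77039^(1/4) = 0.937.

δ < 0.937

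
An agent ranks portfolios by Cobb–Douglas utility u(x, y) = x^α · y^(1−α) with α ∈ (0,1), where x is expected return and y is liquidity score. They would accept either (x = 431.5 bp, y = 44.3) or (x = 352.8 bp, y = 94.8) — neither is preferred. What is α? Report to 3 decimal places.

α ≈ 0.791

Indifference: 431.5^α · 44.3^(1−α) = 352.8^α · 94.8^(1−α).
Taking logs: α·ln 431.5 + (1−α)·ln 44.3 = α·ln 352.8 + (1−α)·ln 94.8, i.e. α·0.201366 = (1−α)·0.760785.
With A = 0.201366 and B = 0.760785: α·A = (1−α)·B, so α = B/(A+B) = 0.760785/0.962151 ≈ 0.791.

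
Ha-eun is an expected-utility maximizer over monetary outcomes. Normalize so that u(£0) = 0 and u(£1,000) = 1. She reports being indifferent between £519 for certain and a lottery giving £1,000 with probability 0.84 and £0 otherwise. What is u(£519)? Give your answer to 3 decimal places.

0.840

The indifference gives u(£519) = 0.84·u(£1,000) + 0.16·u(£0) = 0.84·1 + 0.16·0 = 0.84.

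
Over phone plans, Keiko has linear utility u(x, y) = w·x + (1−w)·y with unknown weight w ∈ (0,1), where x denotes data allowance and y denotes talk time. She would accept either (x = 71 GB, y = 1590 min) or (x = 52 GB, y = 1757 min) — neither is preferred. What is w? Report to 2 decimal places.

Equating utilities: w·71 + (1−w)·1590 = w·52 + (1−w)·1757.
Rearranging, 19·w − 167·(1−w) = 0.
The marginal rate of substitution is 167/19, so w = 167/(19+167) = 0.90.

w = 0.90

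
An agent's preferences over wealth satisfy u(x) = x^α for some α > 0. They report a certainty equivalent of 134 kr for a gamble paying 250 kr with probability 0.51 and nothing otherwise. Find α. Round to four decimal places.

EU(lottery) = 0.51·250^α + 0.49·0 = 0.51·250^α.
Setting u(134) equal to that: 134^α = 0.51·250^α ⇒ (134/250)^α = 0.51.
α = ln(0.51) / ln(134/250) = -0.6733446/-0.6236211 ≈ 1.0797.

α ≈ 1.0797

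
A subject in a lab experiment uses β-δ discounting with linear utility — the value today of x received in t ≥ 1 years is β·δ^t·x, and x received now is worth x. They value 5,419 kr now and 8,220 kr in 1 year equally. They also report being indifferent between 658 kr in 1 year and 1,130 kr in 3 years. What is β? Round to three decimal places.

β ≈ 0.864

The second indifference involves only future payoffs, so β cancels: β·δ^1·658 = β·δ^3·1130, giving δ^2 = 658/1130 = 0.58230, so δ = 0.76309.
Now use the now-vs-future pair: 5419 = β·δ·8220 gives β = 5419/(0.76309·8220) ≈ 0.864.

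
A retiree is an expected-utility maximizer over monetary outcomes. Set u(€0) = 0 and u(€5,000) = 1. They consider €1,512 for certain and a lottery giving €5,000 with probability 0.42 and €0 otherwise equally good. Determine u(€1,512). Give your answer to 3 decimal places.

u(€1,512) equals the lottery's expected utility: 0.42·1 + 0.58·0 = 0.42.

0.420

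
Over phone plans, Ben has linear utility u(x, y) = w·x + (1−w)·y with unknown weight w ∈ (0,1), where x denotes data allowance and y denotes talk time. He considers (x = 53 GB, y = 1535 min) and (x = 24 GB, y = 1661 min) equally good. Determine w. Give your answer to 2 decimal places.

u(53,1535) = u(24,1661) means w·53 + (1−w)·1535 = w·24 + (1−w)·1661.
Collecting terms: w·29 = (1−w)·126.
So w/(1−w) = 126/29 = 4.3448, giving w = 126/(29+126) = 0.81.

w = 0.81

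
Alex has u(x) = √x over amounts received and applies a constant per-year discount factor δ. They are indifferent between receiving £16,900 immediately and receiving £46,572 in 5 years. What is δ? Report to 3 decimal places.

δ ≈ 0.904

Indifference means u(16900) = δ^5 · u(46572), so δ^5 = u(16900)/u(46572).
With u(x) = √x: δ^5 = √16900/√46572 = √(16900/46572) = 0.60239.
Hence δ = (0.60239)^(1/5) = 0.90360.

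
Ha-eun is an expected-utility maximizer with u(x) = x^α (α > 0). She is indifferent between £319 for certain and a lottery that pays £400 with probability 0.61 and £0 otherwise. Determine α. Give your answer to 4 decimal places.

Since u(0) = 0, the lottery's EU is 0.61·400^α.
Indifference: 319^α = 0.61·400^α, so (319/400)^α = 0.61.
α = ln(0.61) / ln(319/400) = -0.4942963/-0.2262734 ≈ 2.1845.

α ≈ 2.1845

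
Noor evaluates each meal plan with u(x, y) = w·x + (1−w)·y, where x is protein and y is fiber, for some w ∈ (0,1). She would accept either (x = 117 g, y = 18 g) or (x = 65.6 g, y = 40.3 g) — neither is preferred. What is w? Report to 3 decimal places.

u(117,18) = u(65.6,40.3) means w·117 + (1−w)·18 = w·65.6 + (1−w)·40.3.
w·(117−65.6) = (1−w)·(40.3−18), i.e. w·51.4 = (1−w)·22.3.
So w/(1−w) = 22.3/51.4 = 0.4339, giving w = 22.3/(51.4+22.3) = 0.303.

w = 0.303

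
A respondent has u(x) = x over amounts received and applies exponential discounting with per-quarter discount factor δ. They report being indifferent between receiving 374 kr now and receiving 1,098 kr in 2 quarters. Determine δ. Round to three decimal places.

δ ≈ 0.584

Indifference means u(374) = δ^2 · u(1098), so δ^2 = u(374)/u(1098).
With u(x) = x: δ^2 = 374/1098 = 0.34062.
Hence δ = (0.34062)^(1/2) = 0.58363.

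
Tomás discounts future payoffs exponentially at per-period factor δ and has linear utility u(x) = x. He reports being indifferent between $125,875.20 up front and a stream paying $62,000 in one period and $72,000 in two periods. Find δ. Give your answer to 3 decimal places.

Present value of the stream is 62000·δ + 72000·δ². Indifference gives 62000δ + 72000δ² = 125875.20.
Rearranged: 72000δ² + 62000δ − 125875.20 = 0.
δ = (−62000 + √(62000² + 4·72000·125875.20)) / (2·72000) = (−62000 + √40096057600.00) / 144000 ≈ 0.960.

δ ≈ 0.960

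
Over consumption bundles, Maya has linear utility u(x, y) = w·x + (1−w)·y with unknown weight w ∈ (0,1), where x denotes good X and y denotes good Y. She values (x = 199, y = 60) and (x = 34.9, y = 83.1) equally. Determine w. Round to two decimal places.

w = 0.12

u(199,60) = u(34.9,83.1) means w·199 + (1−w)·60 = w·34.9 + (1−w)·83.1.
w·(199−34.9) = (1−w)·(83.1−60), i.e. w·164.1 = (1−w)·23.1.
Hence w = 23.1/(164.1+23.1) = 23.1/187.2 = 0.12.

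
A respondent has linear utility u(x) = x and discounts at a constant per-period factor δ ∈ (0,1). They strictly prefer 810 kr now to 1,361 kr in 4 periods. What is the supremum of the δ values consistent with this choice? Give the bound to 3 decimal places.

Under u(x) = x this choice says 810 > δ^4·1361.
Dividing by 1361: δ^4 < 0.59515. Both sides are positive, so the 4th root keeps the direction.
δ < (810/1361)^(1/4) ≈ 0.878.

δ < 0.878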